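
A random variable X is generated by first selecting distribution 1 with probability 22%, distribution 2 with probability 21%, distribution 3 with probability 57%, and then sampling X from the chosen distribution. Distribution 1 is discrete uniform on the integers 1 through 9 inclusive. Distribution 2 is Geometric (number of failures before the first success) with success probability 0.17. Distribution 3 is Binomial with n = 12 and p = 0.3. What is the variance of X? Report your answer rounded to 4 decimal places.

9.3775

Per component, 1: μ=5, E[X²]=31.6667; 2: μ=4.88235, E[X²]=52.5571; 3: μ=3.6, E[X²]=15.48.
E[X] = 0.22·5 + 0.21·4.88235 + 0.57·3.6 = 4.17729.
E[X²] = 0.22·31.6667 + 0.21·52.5571 + 0.57·15.48 = 26.8273.
Var(X) = E[X²] − (E[X])² = 26.8273 − 17.4498 = 9.37747.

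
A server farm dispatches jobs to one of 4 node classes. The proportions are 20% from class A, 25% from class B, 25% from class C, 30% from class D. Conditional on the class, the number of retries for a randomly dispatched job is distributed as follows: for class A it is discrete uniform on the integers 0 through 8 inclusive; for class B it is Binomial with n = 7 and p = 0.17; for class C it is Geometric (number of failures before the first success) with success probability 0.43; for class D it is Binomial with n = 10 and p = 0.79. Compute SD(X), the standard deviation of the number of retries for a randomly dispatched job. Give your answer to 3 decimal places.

Per component, A: μ=4, E[X²]=22.6667; B: μ=1.19, E[X²]=2.4038; C: μ=1.32558, E[X²]=4.83991; D: μ=7.9, E[X²]=64.069.
E[X] = 0.2·4 + 0.25·1.19 + 0.25·1.32558 + 0.3·7.9 = 3.7989.
E[X²] = 0.2·22.6667 + 0.25·2.4038 + 0.25·4.83991 + 0.3·64.069 = 25.565.
Var(X) = E[X²] − (E[X])² = 25.565 − 14.4316 = 11.1334.
SD(X) = √11.1334 = 3.33667.

3.337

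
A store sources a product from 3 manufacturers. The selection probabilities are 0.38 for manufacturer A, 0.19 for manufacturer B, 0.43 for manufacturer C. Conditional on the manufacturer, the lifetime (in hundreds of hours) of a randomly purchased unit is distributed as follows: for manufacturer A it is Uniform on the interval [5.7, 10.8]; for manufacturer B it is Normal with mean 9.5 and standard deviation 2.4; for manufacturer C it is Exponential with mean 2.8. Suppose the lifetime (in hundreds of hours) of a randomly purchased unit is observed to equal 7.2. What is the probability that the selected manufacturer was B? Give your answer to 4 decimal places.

0.1879

Likelihoods f(7.2 | ·): A: 0.196078; B: 0.10502; C: 0.0272951.
Posterior ∝ prior × likelihood. Numerator for B: 0.19·0.10502 = 0.0199537.
Normalizing constant: 0.38·0.196078 + 0.19·0.10502 + 0.43·0.0272951 = 0.1062.
P(B | observation) = 0.0199537 / 0.1062 = 0.187887.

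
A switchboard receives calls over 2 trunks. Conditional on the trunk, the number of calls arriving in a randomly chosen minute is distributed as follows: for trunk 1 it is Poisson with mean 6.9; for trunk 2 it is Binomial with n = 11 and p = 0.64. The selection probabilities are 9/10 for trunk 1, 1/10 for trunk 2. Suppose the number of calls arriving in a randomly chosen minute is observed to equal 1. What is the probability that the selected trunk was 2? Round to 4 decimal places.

0.0041

Likelihoods P(X=1 | ·): 1: 0.00695372; 2: 0.000257394.
Posterior ∝ prior × likelihood. Numerator for 2: 0.1·0.000257394 = 2.57394e-05.
Normalizing constant: 0.9·0.00695372 + 0.1·0.000257394 = 0.00628409.
P(2 | observation) = 2.57394e-05 / 0.00628409 = 0.00409596.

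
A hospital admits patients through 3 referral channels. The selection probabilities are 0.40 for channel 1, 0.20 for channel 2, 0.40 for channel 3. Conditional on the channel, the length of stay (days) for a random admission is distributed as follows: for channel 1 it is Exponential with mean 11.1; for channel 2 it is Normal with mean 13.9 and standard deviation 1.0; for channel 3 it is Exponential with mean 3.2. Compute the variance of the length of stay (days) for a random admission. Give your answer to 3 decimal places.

Per component, 1: μ=11.1, E[X²]=246.42; 2: μ=13.9, E[X²]=194.21; 3: μ=3.2, E[X²]=20.48.
E[X] = 0.4·11.1 + 0.2·13.9 + 0.4·3.2 = 8.5.
E[X²] = 0.4·246.42 + 0.2·194.21 + 0.4·20.48 = 145.602.
Var(X) = E[X²] − (E[X])² = 145.602 − 72.25 = 73.352.

73.352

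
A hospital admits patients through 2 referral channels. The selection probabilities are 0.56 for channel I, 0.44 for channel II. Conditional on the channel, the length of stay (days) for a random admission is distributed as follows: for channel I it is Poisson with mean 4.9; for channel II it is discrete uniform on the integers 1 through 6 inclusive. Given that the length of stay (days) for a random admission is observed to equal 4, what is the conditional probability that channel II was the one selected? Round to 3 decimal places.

Likelihoods P(X=4 | ·): I: 0.178867; II: 0.166667.
Posterior ∝ prior × likelihood. Numerator for II: 0.44·0.166667 = 0.0733333.
Normalizing constant: 0.56·0.178867 + 0.44·0.166667 = 0.173499.
P(II | observation) = 0.0733333 / 0.173499 = 0.422673.

0.423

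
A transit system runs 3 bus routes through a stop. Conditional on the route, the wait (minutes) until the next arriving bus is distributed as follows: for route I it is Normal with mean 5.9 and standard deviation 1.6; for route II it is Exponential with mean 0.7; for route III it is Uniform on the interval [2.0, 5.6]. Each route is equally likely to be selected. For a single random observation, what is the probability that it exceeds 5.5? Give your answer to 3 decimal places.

Conditional on each route, P(X > 5.5): I: 0.598706; II: 0.000386978; III: 0.0277778.
By total probability, P(X > 5.5) = 0.333333·0.598706 + 0.333333·0.000386978 + 0.333333·0.0277778 = 0.208957.

0.209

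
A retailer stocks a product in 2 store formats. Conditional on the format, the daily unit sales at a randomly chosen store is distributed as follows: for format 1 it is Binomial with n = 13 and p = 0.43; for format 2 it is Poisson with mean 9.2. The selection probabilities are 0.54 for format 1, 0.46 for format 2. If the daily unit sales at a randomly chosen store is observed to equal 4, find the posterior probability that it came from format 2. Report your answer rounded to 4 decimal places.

Likelihoods P(X=4 | ·): 1: 0.155258; 2: 0.03016.
Posterior ∝ prior × likelihood. Numerator for 2: 0.46·0.03016 = 0.0138736.
Normalizing constant: 0.54·0.155258 + 0.46·0.03016 = 0.0977128.
P(2 | observation) = 0.0138736 / 0.0977128 = 0.141983.

0.1420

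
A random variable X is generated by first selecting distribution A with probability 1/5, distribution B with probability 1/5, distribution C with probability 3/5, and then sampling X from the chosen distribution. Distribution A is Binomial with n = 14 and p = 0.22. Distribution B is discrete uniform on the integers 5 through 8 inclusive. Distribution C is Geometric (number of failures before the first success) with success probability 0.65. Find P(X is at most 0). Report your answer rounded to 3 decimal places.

Conditional on each component, P(X ≤ 0): A: 0.0308549; B: 0; C: 0.65.
By total probability, P(X ≤ 0) = 0.2·0.0308549 + 0.2·0 + 0.6·0.65 = 0.396171.

0.396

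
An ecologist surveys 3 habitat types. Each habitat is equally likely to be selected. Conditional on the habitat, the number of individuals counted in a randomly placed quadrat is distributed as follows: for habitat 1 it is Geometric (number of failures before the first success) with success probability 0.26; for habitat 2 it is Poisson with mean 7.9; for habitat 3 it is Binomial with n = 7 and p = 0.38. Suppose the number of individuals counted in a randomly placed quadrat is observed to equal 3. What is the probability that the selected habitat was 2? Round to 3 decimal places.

Likelihoods P(X=3 | ·): 1: 0.105358; 2: 0.0304652; 3: 0.283782.
Posterior ∝ prior × likelihood. Numerator for 2: 0.333333·0.0304652 = 0.0101551.
Normalizing constant: 0.333333·0.105358 + 0.333333·0.0304652 + 0.333333·0.283782 = 0.139869.
P(2 | observation) = 0.0101551 / 0.139869 = 0.0726042.

0.073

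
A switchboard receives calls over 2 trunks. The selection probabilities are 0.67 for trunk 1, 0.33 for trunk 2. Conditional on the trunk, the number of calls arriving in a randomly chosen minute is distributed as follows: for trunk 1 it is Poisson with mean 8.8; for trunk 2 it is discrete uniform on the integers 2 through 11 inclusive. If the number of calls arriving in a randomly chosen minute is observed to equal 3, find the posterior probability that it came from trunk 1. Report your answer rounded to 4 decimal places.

0.2579

Likelihoods P(X=3 | ·): 1: 0.0171201; 2: 0.1.
Posterior ∝ prior × likelihood. Numerator for 1: 0.67·0.0171201 = 0.0114704.
Normalizing constant: 0.67·0.0171201 + 0.33·0.1 = 0.0444704.
P(1 | observation) = 0.0114704 / 0.0444704 = 0.257934.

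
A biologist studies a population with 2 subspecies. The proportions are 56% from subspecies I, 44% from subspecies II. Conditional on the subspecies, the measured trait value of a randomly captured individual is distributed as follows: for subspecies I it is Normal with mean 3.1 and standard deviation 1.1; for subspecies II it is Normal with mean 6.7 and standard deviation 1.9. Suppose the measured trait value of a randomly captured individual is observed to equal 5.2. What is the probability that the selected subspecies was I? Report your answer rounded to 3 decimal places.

0.327

Likelihoods f(5.2 | ·): I: 0.0586268; II: 0.15375.
Posterior ∝ prior × likelihood. Numerator for I: 0.56·0.0586268 = 0.032831.
Normalizing constant: 0.56·0.0586268 + 0.44·0.15375 = 0.100481.
P(I | observation) = 0.032831 / 0.100481 = 0.326738.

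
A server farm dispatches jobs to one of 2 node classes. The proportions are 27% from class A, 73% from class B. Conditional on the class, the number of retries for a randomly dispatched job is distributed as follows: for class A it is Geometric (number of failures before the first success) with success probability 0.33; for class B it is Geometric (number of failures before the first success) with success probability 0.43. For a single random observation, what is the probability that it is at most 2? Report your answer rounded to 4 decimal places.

Conditional on each class, P(X ≤ 2): A: 0.699237; B: 0.814807.
By total probability, P(X ≤ 2) = 0.27·0.699237 + 0.73·0.814807 = 0.783603.

0.7836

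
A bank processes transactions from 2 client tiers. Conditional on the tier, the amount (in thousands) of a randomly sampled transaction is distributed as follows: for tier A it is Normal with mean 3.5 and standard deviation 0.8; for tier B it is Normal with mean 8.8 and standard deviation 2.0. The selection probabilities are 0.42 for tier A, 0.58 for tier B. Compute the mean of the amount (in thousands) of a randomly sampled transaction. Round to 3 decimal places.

Component means — A: 3.5; B: 8.8.
E[X] = 0.42·3.5 + 0.58·8.8 = 6.574.

6.574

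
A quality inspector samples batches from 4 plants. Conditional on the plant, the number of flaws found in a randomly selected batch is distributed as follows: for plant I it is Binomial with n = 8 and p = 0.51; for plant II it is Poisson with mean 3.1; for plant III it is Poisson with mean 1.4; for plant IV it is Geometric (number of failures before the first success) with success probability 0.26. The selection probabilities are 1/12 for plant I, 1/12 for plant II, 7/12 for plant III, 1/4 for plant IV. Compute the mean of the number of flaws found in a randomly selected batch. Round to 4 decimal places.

2.1265

Component means — I: 4.08; II: 3.1; III: 1.4; IV: 2.84615.
E[X] = 0.0833333·4.08 + 0.0833333·3.1 + 0.583333·1.4 + 0.25·2.84615 = 2.12654.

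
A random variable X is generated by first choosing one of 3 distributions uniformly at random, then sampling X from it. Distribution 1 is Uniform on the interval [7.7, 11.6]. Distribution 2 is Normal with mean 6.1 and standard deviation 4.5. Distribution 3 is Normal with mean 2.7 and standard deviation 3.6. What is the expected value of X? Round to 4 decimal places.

Component means — 1: 9.65; 2: 6.1; 3: 2.7.
E[X] = 0.333333·9.65 + 0.333333·6.1 + 0.333333·2.7 = 6.15.

6.1500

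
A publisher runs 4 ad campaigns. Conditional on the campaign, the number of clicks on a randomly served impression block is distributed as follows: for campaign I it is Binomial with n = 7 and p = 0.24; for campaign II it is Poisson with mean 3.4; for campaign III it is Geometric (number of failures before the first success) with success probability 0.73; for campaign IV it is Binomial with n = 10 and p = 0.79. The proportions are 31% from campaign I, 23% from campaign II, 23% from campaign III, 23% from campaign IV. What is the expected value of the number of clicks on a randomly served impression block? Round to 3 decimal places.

Component means — I: 1.68; II: 3.4; III: 0.369863; IV: 7.9.
E[X] = 0.31·1.68 + 0.23·3.4 + 0.23·0.369863 + 0.23·7.9 = 3.20487.

3.205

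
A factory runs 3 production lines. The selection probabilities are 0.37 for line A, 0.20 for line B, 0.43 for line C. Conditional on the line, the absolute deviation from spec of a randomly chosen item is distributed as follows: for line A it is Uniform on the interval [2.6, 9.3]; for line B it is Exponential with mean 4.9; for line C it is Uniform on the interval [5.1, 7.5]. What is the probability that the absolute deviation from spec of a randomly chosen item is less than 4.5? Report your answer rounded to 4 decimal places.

0.2251

Conditional on each line, P(X < 4.5): A: 0.283582; B: 0.60083; C: 0.
By total probability, P(X < 4.5) = 0.37·0.283582 + 0.2·0.60083 + 0.43·0 = 0.225091.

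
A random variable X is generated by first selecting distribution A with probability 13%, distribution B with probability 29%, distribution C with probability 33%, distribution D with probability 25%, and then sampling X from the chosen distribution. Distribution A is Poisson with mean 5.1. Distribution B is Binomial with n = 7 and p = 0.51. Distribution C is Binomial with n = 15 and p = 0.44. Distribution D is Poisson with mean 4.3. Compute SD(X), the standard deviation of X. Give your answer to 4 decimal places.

Per component, A: μ=5.1, E[X²]=31.11; B: μ=3.57, E[X²]=14.4942; C: μ=6.6, E[X²]=47.256; D: μ=4.3, E[X²]=22.79.
E[X] = 0.13·5.1 + 0.29·3.57 + 0.33·6.6 + 0.25·4.3 = 4.9513.
E[X²] = 0.13·31.11 + 0.29·14.4942 + 0.33·47.256 + 0.25·22.79 = 29.5396.
Var(X) = E[X²] − (E[X])² = 29.5396 − 24.5154 = 5.02423.
SD(X) = √5.02423 = 2.24148.

2.2415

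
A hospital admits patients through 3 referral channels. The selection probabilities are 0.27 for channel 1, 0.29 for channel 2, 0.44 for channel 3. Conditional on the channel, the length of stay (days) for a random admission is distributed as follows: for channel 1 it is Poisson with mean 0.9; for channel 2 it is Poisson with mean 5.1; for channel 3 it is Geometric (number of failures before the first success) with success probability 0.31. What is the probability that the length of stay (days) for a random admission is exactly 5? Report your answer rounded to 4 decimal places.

Conditional on each channel, P(X = 5): 1: 0.00200063; 2: 0.175294; 3: 0.048485.
By total probability, P(X = 5) = 0.27·0.00200063 + 0.29·0.175294 + 0.44·0.048485 = 0.0727089.

0.0727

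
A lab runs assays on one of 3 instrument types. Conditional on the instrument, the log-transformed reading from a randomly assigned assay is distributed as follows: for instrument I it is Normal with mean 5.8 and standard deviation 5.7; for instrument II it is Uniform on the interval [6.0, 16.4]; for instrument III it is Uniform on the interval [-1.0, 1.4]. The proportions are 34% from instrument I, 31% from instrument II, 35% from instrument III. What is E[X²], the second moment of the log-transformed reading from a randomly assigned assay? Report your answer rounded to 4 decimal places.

For each component E[X²] = Var + (mean)², giving I: 66.13; II: 134.453; III: 0.52.
Overall E[X²] = 0.34·66.13 + 0.31·134.453 + 0.35·0.52 = 64.3467.

64.3467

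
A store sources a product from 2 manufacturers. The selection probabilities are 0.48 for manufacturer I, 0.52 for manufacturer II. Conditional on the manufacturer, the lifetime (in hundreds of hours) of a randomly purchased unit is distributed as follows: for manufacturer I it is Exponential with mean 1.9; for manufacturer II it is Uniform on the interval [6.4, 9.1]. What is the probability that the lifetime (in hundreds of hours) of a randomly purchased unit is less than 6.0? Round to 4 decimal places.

0.4596

Conditional on each manufacturer, P(X < 6.0): I: 0.957485; II: 0.
By total probability, P(X < 6.0) = 0.48·0.957485 + 0.52·0 = 0.459593.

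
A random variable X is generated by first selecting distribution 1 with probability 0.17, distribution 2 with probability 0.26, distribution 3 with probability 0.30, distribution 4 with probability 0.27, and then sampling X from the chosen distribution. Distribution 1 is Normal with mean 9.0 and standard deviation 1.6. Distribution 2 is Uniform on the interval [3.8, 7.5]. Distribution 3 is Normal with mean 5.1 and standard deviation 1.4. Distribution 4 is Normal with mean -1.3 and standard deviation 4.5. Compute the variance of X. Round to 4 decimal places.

Per component, 1: μ=9, E[X²]=83.56; 2: μ=5.65, E[X²]=33.0633; 3: μ=5.1, E[X²]=27.97; 4: μ=-1.3, E[X²]=21.94.
E[X] = 0.17·9 + 0.26·5.65 + 0.3·5.1 + 0.27·-1.3 = 4.178.
E[X²] = 0.17·83.56 + 0.26·33.0633 + 0.3·27.97 + 0.27·21.94 = 37.1165.
Var(X) = E[X²] − (E[X])² = 37.1165 − 17.4557 = 19.6608.

19.6608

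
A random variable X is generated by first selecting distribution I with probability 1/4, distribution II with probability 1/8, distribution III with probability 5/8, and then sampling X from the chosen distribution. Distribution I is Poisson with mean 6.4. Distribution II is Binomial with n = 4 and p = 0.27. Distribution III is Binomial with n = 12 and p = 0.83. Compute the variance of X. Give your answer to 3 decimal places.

Per component, I: μ=6.4, E[X²]=47.36; II: μ=1.08, E[X²]=1.9548; III: μ=9.96, E[X²]=100.895.
E[X] = 0.25·6.4 + 0.125·1.08 + 0.625·9.96 = 7.96.
E[X²] = 0.25·47.36 + 0.125·1.9548 + 0.625·100.895 = 75.1436.
Var(X) = E[X²] − (E[X])² = 75.1436 − 63.3616 = 11.782.

11.782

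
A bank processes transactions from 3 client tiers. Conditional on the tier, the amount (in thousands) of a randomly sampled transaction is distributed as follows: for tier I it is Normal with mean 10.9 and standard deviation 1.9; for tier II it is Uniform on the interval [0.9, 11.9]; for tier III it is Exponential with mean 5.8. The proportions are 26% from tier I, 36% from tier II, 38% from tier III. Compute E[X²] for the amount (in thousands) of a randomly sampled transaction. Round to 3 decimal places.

For each component E[X²] = Var + (mean)², giving I: 122.42; II: 51.0433; III: 67.28.
Overall E[X²] = 0.26·122.42 + 0.36·51.0433 + 0.38·67.28 = 75.7712.

75.771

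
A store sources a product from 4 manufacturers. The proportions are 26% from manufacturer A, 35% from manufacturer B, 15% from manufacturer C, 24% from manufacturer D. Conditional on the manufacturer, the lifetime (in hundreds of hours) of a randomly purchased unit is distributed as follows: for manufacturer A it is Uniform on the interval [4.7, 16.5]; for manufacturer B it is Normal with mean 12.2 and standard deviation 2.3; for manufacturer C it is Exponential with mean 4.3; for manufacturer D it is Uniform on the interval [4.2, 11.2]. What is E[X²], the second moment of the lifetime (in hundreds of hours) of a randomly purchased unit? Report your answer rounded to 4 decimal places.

106.9326

For each component E[X²] = Var + (mean)², giving A: 123.963; B: 154.13; C: 36.98; D: 63.3733.
Overall E[X²] = 0.26·123.963 + 0.35·154.13 + 0.15·36.98 + 0.24·63.3733 = 106.933.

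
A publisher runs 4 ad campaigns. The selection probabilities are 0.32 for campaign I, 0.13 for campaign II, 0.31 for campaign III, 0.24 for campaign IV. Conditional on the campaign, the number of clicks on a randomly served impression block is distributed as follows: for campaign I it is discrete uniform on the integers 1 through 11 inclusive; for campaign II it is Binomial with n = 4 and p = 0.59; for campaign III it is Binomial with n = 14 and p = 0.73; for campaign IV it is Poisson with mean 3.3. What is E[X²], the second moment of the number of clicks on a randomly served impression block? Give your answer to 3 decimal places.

52.210

For each component E[X²] = Var + (mean)², giving I: 46; II: 6.5372; III: 107.208; IV: 14.19.
Overall E[X²] = 0.32·46 + 0.13·6.5372 + 0.31·107.208 + 0.24·14.19 = 52.2099.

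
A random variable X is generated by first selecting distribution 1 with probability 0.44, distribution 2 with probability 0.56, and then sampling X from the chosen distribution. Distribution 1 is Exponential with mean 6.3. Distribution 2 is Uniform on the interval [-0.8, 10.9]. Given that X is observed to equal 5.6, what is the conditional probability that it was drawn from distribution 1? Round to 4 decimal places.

0.3750

Likelihoods f(5.6 | ·): 1: 0.0652559; 2: 0.0854701.
Posterior ∝ prior × likelihood. Numerator for 1: 0.44·0.0652559 = 0.0287126.
Normalizing constant: 0.44·0.0652559 + 0.56·0.0854701 = 0.0765759.
P(1 | observation) = 0.0287126 / 0.0765759 = 0.374956.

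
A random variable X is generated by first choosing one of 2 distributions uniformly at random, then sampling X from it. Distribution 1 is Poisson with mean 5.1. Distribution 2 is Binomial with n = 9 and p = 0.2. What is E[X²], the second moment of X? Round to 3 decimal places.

For each component E[X²] = Var + (mean)², giving 1: 31.11; 2: 4.68.
Overall E[X²] = 0.5·31.11 + 0.5·4.68 = 17.895.

17.895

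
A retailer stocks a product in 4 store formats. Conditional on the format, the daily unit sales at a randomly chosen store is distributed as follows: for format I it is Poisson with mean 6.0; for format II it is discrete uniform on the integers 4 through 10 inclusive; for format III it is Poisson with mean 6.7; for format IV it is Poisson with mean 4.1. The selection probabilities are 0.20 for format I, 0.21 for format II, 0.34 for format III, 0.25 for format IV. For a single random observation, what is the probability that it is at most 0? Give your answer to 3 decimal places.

Conditional on each format, P(X ≤ 0): I: 0.00247875; II: 0; III: 0.00123091; IV: 0.0165727.
By total probability, P(X ≤ 0) = 0.2·0.00247875 + 0.21·0 + 0.34·0.00123091 + 0.25·0.0165727 = 0.00505743.

0.005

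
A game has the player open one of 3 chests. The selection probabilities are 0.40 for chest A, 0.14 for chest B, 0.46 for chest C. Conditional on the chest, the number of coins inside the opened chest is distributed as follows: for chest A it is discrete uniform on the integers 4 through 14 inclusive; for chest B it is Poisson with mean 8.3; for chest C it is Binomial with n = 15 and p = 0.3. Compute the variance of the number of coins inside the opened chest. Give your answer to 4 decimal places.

11.2944

Per component, A: μ=9, E[X²]=91; B: μ=8.3, E[X²]=77.19; C: μ=4.5, E[X²]=23.4.
E[X] = 0.4·9 + 0.14·8.3 + 0.46·4.5 = 6.832.
E[X²] = 0.4·91 + 0.14·77.19 + 0.46·23.4 = 57.9706.
Var(X) = E[X²] − (E[X])² = 57.9706 − 46.6762 = 11.2944.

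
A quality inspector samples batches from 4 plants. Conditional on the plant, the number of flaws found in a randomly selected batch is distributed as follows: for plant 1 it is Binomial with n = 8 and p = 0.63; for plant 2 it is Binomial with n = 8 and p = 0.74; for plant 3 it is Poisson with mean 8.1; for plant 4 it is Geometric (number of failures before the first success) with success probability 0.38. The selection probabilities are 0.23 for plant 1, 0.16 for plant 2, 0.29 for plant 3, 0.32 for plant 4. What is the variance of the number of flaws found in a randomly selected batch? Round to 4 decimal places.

10.9511

Per component, 1: μ=5.04, E[X²]=27.2664; 2: μ=5.92, E[X²]=36.5856; 3: μ=8.1, E[X²]=73.71; 4: μ=1.63158, E[X²]=6.95568.
E[X] = 0.23·5.04 + 0.16·5.92 + 0.29·8.1 + 0.32·1.63158 = 4.97751.
E[X²] = 0.23·27.2664 + 0.16·36.5856 + 0.29·73.71 + 0.32·6.95568 = 35.7267.
Var(X) = E[X²] − (E[X])² = 35.7267 − 24.7756 = 10.9511.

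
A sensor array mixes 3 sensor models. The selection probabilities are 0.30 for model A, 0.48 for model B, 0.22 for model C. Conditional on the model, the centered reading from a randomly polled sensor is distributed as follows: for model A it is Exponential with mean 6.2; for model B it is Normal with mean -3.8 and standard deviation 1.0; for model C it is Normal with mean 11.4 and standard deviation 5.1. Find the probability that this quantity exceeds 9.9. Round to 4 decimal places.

0.1962

Conditional on each model, P(X > 9.9): A: 0.202549; B: 0; C: 0.615666.
By total probability, P(X > 9.9) = 0.3·0.202549 + 0.48·0 + 0.22·0.615666 = 0.196211.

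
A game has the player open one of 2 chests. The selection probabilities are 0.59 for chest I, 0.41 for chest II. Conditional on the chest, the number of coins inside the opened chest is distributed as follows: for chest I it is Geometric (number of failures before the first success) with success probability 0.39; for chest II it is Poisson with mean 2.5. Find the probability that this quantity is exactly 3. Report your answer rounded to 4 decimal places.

Conditional on each chest, P(X = 3): I: 0.0885226; II: 0.213763.
By total probability, P(X = 3) = 0.59·0.0885226 + 0.41·0.213763 = 0.139871.

0.1399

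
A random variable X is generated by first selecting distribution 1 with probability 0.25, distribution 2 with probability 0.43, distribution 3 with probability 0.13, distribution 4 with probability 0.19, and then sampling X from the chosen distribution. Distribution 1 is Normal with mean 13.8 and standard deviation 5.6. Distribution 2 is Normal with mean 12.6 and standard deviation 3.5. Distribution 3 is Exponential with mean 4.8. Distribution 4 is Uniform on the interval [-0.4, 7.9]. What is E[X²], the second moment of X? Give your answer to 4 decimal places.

For each component E[X²] = Var + (mean)², giving 1: 221.8; 2: 171.01; 3: 46.08; 4: 19.8033.
Overall E[X²] = 0.25·221.8 + 0.43·171.01 + 0.13·46.08 + 0.19·19.8033 = 138.737.

138.7373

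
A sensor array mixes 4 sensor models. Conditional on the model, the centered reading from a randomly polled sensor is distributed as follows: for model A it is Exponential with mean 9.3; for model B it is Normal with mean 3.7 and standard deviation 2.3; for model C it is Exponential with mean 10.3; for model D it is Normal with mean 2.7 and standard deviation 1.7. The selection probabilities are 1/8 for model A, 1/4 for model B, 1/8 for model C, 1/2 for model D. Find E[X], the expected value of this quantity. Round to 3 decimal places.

Component means — A: 9.3; B: 3.7; C: 10.3; D: 2.7.
E[X] = 0.125·9.3 + 0.25·3.7 + 0.125·10.3 + 0.5·2.7 = 4.725.

4.725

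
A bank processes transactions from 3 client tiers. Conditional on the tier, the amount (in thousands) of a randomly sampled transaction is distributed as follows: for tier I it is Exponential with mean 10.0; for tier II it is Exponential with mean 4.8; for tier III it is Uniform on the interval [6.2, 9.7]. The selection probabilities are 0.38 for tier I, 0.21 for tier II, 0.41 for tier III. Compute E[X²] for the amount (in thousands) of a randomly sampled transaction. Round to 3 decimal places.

For each component E[X²] = Var + (mean)², giving I: 200; II: 46.08; III: 64.2233.
Overall E[X²] = 0.38·200 + 0.21·46.08 + 0.41·64.2233 = 112.008.

112.008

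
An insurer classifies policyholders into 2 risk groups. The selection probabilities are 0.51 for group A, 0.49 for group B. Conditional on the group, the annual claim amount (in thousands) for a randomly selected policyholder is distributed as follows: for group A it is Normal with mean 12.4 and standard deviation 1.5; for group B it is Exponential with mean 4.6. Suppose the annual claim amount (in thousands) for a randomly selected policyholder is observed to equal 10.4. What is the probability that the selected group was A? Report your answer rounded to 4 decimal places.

0.8339

Likelihoods f(10.4 | ·): A: 0.10934; B: 0.0226652.
Posterior ∝ prior × likelihood. Numerator for A: 0.51·0.10934 = 0.0557634.
Normalizing constant: 0.51·0.10934 + 0.49·0.0226652 = 0.0668694.
P(A | observation) = 0.0557634 / 0.0668694 = 0.833916.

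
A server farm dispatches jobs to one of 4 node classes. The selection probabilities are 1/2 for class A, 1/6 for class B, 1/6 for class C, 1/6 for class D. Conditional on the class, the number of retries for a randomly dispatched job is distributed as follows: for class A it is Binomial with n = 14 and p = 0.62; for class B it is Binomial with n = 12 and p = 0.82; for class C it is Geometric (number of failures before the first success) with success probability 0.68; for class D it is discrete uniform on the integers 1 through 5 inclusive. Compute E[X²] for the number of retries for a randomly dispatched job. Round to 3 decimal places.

57.739

For each component E[X²] = Var + (mean)², giving A: 78.6408; B: 98.5968; C: 0.913495; D: 11.
Overall E[X²] = 0.5·78.6408 + 0.166667·98.5968 + 0.166667·0.913495 + 0.166667·11 = 57.7388.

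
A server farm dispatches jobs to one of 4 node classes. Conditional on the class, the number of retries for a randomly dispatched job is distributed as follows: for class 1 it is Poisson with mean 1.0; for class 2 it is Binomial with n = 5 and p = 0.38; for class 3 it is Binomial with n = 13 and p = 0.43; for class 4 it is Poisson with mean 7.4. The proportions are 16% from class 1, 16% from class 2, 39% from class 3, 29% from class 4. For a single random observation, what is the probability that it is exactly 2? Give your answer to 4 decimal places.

0.1010

Conditional on each class, P(X = 2): 1: 0.18394; 2: 0.344146; 3: 0.0297615; 4: 0.0167361.
By total probability, P(X = 2) = 0.16·0.18394 + 0.16·0.344146 + 0.39·0.0297615 + 0.29·0.0167361 = 0.100954.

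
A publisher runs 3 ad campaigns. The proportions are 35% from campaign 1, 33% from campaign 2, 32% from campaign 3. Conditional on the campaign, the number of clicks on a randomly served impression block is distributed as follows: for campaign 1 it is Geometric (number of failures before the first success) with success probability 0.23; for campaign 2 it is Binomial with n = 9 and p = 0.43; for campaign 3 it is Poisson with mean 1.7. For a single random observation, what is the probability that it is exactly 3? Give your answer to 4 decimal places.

Conditional on each campaign, P(X = 3): 1: 0.105003; 2: 0.229052; 3: 0.149587.
By total probability, P(X = 3) = 0.35·0.105003 + 0.33·0.229052 + 0.32·0.149587 = 0.160206.

0.1602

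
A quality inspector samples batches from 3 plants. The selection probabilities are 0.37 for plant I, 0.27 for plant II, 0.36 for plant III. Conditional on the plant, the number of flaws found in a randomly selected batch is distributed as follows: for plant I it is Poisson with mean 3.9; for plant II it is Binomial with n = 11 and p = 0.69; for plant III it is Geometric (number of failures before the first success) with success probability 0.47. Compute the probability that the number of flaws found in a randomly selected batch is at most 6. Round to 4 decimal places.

Conditional on each plant, P(X ≤ 6): I: 0.899483; II: 0.232829; III: 0.988253.
By total probability, P(X ≤ 6) = 0.37·0.899483 + 0.27·0.232829 + 0.36·0.988253 = 0.751444.

0.7514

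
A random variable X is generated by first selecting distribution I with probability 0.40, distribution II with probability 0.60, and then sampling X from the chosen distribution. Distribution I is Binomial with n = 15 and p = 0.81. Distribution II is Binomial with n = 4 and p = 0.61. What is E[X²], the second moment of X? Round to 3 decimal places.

64.116

For each component E[X²] = Var + (mean)², giving I: 149.931; II: 6.9052.
Overall E[X²] = 0.4·149.931 + 0.6·6.9052 = 64.1155.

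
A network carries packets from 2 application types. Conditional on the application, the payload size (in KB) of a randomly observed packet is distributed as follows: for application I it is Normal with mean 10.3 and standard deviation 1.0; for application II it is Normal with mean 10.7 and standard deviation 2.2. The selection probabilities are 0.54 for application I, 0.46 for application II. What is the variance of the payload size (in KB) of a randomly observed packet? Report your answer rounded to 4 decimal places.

2.8061

Per component, I: μ=10.3, E[X²]=107.09; II: μ=10.7, E[X²]=119.33.
E[X] = 0.54·10.3 + 0.46·10.7 = 10.484.
E[X²] = 0.54·107.09 + 0.46·119.33 = 112.72.
Var(X) = E[X²] − (E[X])² = 112.72 − 109.914 = 2.80614.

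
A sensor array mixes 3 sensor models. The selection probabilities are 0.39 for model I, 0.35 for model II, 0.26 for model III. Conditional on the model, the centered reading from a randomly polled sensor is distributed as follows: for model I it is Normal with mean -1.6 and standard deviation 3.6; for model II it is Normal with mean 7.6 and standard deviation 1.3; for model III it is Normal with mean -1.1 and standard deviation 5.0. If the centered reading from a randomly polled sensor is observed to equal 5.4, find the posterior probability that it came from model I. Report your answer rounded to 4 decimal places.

0.1588

Likelihoods f(5.4 | ·): I: 0.0167341; II: 0.0732955; III: 0.0342737.
Posterior ∝ prior × likelihood. Numerator for I: 0.39·0.0167341 = 0.00652631.
Normalizing constant: 0.39·0.0167341 + 0.35·0.0732955 + 0.26·0.0342737 = 0.0410909.
P(I | observation) = 0.00652631 / 0.0410909 = 0.158826.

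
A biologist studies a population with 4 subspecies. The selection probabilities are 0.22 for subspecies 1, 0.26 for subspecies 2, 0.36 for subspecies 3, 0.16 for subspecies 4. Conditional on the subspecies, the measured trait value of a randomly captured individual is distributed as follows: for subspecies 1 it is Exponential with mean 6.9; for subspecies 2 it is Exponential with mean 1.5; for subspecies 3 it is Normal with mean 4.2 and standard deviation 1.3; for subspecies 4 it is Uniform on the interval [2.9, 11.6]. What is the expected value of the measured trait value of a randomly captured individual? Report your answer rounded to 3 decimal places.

Component means — 1: 6.9; 2: 1.5; 3: 4.2; 4: 7.25.
E[X] = 0.22·6.9 + 0.26·1.5 + 0.36·4.2 + 0.16·7.25 = 4.58.

4.580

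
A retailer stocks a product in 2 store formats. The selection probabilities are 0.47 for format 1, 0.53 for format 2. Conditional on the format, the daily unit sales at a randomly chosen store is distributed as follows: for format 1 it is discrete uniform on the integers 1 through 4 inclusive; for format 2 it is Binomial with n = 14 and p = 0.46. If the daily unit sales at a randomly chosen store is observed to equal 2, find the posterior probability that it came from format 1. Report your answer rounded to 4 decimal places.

0.9493

Likelihoods P(X=2 | ·): 1: 0.25; 2: 0.0118381.
Posterior ∝ prior × likelihood. Numerator for 1: 0.47·0.25 = 0.1175.
Normalizing constant: 0.47·0.25 + 0.53·0.0118381 = 0.123774.
P(1 | observation) = 0.1175 / 0.123774 = 0.949309.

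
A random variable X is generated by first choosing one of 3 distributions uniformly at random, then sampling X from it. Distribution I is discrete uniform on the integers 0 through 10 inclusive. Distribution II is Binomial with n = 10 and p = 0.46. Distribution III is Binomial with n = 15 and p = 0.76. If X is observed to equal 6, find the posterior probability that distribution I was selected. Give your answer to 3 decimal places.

Likelihoods P(X=6 | ·): I: 0.0909091; II: 0.169177; III: 0.00254793.
Posterior ∝ prior × likelihood. Numerator for I: 0.333333·0.0909091 = 0.030303.
Normalizing constant: 0.333333·0.0909091 + 0.333333·0.169177 + 0.333333·0.00254793 = 0.0875447.
P(I | observation) = 0.030303 / 0.0875447 = 0.346144.

0.346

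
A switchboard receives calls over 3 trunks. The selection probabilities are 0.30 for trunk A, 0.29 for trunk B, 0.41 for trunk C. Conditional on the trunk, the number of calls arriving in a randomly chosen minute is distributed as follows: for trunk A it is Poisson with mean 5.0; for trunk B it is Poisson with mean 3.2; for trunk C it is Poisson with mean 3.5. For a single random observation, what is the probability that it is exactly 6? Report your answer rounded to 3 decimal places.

Conditional on each trunk, P(X = 6): A: 0.146223; B: 0.060789; C: 0.0770983.
By total probability, P(X = 6) = 0.3·0.146223 + 0.29·0.060789 + 0.41·0.0770983 = 0.093106.

0.093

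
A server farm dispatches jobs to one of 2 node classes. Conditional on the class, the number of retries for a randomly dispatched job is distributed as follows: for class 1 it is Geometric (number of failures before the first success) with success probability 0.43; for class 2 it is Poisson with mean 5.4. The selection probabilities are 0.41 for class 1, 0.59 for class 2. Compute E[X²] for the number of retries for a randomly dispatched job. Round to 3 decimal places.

22.375

For each component E[X²] = Var + (mean)², giving 1: 4.83991; 2: 34.56.
Overall E[X²] = 0.41·4.83991 + 0.59·34.56 = 22.3748.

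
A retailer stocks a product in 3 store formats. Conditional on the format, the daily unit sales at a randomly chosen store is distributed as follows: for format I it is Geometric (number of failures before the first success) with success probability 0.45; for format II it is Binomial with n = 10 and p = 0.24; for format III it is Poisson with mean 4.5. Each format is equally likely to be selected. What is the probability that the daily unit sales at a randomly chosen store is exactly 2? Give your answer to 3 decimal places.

Conditional on each format, P(X = 2): I: 0.136125; II: 0.288499; III: 0.112479.
By total probability, P(X = 2) = 0.333333·0.136125 + 0.333333·0.288499 + 0.333333·0.112479 = 0.179034.

0.179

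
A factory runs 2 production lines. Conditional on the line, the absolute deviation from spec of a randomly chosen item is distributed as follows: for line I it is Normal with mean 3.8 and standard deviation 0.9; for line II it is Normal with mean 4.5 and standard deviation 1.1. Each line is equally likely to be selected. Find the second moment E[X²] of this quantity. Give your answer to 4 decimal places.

For each component E[X²] = Var + (mean)², giving I: 15.25; II: 21.46.
Overall E[X²] = 0.5·15.25 + 0.5·21.46 = 18.355.

18.3550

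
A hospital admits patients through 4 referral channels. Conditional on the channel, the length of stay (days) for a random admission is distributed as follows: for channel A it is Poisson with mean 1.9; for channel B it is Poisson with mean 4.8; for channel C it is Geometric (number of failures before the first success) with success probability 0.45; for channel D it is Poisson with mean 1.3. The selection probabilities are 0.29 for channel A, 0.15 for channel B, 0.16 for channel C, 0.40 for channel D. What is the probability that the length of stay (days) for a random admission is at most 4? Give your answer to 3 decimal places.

Conditional on each channel, P(X ≤ 4): A: 0.955919; B: 0.476259; C: 0.949672; D: 0.989337.
By total probability, P(X ≤ 4) = 0.29·0.955919 + 0.15·0.476259 + 0.16·0.949672 + 0.4·0.989337 = 0.896337.

0.896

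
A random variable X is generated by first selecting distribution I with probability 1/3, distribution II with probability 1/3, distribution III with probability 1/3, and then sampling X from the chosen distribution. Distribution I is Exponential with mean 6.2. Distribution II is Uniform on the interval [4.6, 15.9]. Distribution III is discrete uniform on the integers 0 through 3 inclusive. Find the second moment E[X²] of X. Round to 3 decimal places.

For each component E[X²] = Var + (mean)², giving I: 76.88; II: 115.703; III: 3.5.
Overall E[X²] = 0.333333·76.88 + 0.333333·115.703 + 0.333333·3.5 = 65.3611.

65.361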